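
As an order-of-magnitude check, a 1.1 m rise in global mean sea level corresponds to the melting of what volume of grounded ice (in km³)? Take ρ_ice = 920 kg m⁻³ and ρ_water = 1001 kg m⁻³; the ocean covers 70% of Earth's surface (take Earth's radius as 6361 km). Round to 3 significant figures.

≈ 4.26×10^5 km³

Required water volume = Δh × A = 1.1 m × 3.56×10^14 m² = 3.915×10^14 m³ = 3.915×10^5 km³.
Ice volume = water volume × ρ_w/ρ_ice = 3.915×10^5 × 1001/920 = 4.26×10^5 km³.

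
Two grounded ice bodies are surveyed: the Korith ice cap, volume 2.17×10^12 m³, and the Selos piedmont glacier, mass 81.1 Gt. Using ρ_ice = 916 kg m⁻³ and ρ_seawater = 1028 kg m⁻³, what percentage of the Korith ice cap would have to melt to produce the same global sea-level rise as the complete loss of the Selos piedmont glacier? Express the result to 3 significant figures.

≈ 4.08 %

Equal sea-level rise means equal mass of meltwater, i.e. equal mass of ice lost.
Ice mass of Selos: 8.110×10^13 kg; ice mass of Korith: 1.988×10^15 kg.
Fraction required = 8.110×10^13 / 1.988×10^15 = 0.0408 → 4.08 %.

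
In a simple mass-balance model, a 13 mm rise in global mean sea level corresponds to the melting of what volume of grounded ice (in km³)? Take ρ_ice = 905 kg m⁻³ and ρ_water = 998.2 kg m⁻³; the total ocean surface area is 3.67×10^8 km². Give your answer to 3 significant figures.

≈ 5260 km³

Required water volume = Δh × A = 0.013 m × 3.67×10^14 m² = 4.771×10^12 m³ = 4771 km³.
Ice volume = water volume × ρ_w/ρ_ice = 4771 × 998.2/905 = 5260 km³.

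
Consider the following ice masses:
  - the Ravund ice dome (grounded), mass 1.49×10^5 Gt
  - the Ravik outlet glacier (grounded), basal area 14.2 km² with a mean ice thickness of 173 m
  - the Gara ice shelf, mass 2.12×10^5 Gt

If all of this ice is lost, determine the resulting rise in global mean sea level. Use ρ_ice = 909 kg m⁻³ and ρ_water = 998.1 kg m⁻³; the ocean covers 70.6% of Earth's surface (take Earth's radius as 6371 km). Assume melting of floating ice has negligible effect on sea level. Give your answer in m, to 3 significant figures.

Ravund: 1.49×10^5 Gt = 1.490×10^17 kg; dividing by ρ_w = 998.1 kg m⁻³ gives 1.493×10^14 m³ of water.
Ravik: ice volume = 14.2 km² × 173 m = 2.457 km³; 2.457 × (909/998.1) = 2.237 km³ of water.
The Gara ice shelf is floating and already displaces its own weight of water, so its melt adds essentially nothing to sea level.
Total added water ≈ 1.493×10^14 m³ over 3.60×10^14 m² → Δh = 0.415 m.

≈ 0.415 m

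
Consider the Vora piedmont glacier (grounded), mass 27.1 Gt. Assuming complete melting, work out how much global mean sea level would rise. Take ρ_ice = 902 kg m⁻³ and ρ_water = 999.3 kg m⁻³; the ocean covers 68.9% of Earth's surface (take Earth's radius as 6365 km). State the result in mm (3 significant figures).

Vora: 27.1 Gt = 2.710×10^13 kg; dividing by ρ_w = 999.3 kg m⁻³ gives 2.712×10^10 m³ of water.
Spread over 3.51×10^14 m² of ocean, Δh = 2.712×10^10 / 3.51×10^14 = 7.73×10^-5 m = 0.0773 mm.

≈ 0.0773 mm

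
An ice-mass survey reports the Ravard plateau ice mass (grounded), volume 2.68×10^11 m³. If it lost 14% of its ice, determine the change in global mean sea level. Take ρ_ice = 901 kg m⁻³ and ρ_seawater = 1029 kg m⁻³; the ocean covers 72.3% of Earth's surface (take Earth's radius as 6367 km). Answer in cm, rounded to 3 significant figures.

Ravard: 0.14 × 2.68×10^11 m³ × (901/1029) = 3.285×10^10 m³ of water.
Spread over 3.68×10^14 m² of ocean, Δh = 3.285×10^10 / 3.68×10^14 = 8.92×10^-5 m = 8.92×10^-3 cm.

≈ 8.92×10^-3 cm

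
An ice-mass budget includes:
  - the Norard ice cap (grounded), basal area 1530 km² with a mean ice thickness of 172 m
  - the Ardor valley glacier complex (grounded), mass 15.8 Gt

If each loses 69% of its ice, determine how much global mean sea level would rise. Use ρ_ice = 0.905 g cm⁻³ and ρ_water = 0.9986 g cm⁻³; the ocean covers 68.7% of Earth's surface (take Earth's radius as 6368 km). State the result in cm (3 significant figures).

≈ 0.0501 cm

Norard: ice volume = 1530 km² × 172 m = 263.2 km³; 0.69 × 263.2 × (905/998.6) = 164.6 km³ of water.
Ardor: 0.69 × 15.8 Gt = 1.090×10^13 kg; dividing by ρ_w = 0.9986 g cm⁻³ = 998.6 kg m⁻³ gives 1.092×10^10 m³ of water.
Total added water ≈ 1.755×10^11 m³ over 3.50×10^14 m² → Δh = 5.01×10^-4 m = 0.0501 cm.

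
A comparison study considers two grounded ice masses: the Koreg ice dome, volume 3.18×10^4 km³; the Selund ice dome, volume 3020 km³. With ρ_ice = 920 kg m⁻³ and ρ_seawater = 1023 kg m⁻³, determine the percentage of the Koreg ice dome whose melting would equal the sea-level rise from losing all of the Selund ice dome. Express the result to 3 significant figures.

Equal sea-level rise means equal mass of meltwater, i.e. equal mass of ice lost.
Ice mass of Selund: 2.778×10^15 kg; ice mass of Koreg: 2.926×10^16 kg.
Fraction required = 2.778×10^15 / 2.926×10^16 = 0.0950 → 9.50 %.

≈ 9.50 %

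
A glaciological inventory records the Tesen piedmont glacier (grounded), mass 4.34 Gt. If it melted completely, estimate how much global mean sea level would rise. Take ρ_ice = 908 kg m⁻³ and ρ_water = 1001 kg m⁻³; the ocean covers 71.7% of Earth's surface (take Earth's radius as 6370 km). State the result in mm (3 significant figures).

≈ 0.0119 mm

Tesen: 4.34 Gt = 4.340×10^12 kg; dividing by ρ_w = 1001 kg m⁻³ gives 4.336×10^9 m³ of water.
Spread over 3.66×10^14 m² of ocean, Δh = 4.336×10^9 / 3.66×10^14 = 1.19×10^-5 m = 0.0119 mm.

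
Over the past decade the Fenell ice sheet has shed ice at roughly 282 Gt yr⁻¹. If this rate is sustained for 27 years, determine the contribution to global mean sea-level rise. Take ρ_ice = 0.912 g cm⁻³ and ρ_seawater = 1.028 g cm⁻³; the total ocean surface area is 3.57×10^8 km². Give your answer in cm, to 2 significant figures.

Total mass lost = 282 Gt/yr × 27 yr = 7614 Gt = 7.614×10^15 kg.
ρ_w = 1.028 g cm⁻³ = 1028 kg m⁻³, so water volume = 7.614×10^15 / 1028 = 7.407×10^12 m³.
Δh = 7.407×10^12 / 3.57×10^14 = 0.0207 m = 2.1 cm.

≈ 2.1 cm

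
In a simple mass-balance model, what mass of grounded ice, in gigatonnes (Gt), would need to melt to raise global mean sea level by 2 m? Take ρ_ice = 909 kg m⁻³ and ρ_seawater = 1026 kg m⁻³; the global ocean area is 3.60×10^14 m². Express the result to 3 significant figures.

Required water volume = Δh × A = 2 m × 3.60×10^14 m² = 7.200×10^14 m³.
ρ_w = 1026 kg m⁻³, so the mass of water = 7.200×10^14 m³ × 1026 kg m⁻³ = 7.387×10^17 kg = 7.39×10^5 Gt (and the same mass of ice, by conservation).

≈ 7.39×10^5 Gt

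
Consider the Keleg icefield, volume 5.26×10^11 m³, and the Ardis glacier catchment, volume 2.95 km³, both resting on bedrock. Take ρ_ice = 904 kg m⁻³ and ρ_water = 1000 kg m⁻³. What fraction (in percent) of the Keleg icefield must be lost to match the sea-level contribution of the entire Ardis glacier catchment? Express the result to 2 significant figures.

≈ 0.56 %

Equal sea-level rise means equal mass of meltwater, i.e. equal mass of ice lost.
Ice mass of Ardis: 2.667×10^12 kg; ice mass of Keleg: 4.755×10^14 kg.
Fraction required = 2.667×10^12 / 4.755×10^14 = 5.61×10^-3 → 0.56 %.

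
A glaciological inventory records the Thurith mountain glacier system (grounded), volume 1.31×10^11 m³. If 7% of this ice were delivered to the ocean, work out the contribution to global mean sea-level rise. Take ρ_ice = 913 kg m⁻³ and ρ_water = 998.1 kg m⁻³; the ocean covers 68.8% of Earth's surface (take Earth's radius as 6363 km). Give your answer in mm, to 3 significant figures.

≈ 0.0240 mm

Thurith: 0.07 × 1.31×10^11 m³ × (913/998.1) = 8.388×10^9 m³ of water.
Spread over 3.50×10^14 m² of ocean, Δh = 8.388×10^9 / 3.50×10^14 = 2.40×10^-5 m = 0.0240 mm.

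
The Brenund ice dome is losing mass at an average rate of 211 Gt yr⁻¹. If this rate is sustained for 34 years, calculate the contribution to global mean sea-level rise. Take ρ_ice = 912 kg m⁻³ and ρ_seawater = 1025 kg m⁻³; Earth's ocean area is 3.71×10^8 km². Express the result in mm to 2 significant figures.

Total mass lost = 211 Gt/yr × 34 yr = 7174 Gt = 7.174×10^15 kg.
ρ_w = 1025 kg m⁻³, so water volume = 7.174×10^15 / 1025 = 6.999×10^12 m³.
Δh = 6.999×10^12 / 3.71×10^14 = 0.0189 m = 19 mm.

≈ 19 mm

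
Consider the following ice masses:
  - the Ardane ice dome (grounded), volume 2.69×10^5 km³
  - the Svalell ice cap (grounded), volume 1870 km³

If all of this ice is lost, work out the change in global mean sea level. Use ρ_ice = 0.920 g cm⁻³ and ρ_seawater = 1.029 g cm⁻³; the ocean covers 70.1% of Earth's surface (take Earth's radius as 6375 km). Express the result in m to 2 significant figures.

≈ 0.68 m

Ardane: 2.69×10^5 km³ × (920/1029) = 2.405×10^5 km³ of water.
Svalell: 1870 km³ × (920/1029) = 1672 km³ of water.
Total added water ≈ 2.422×10^14 m³ over 3.58×10^14 m² → Δh = 0.676 m.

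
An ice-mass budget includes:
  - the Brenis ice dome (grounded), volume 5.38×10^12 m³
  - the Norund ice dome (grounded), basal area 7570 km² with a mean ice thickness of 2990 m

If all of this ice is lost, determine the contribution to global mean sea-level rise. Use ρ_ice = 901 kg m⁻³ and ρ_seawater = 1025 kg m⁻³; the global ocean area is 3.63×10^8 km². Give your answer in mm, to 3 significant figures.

Brenis: 5.38×10^12 m³ × (901/1025) = 4.729×10^12 m³ of water.
Norund: ice volume = 7570 km² × 2990 m = 2.263×10^4 km³; 2.263×10^4 × (901/1025) = 1.990×10^4 km³ of water.
Total added water ≈ 2.463×10^13 m³ over 3.63×10^14 m² → Δh = 0.0678 m = 67.8 mm.

≈ 67.8 mm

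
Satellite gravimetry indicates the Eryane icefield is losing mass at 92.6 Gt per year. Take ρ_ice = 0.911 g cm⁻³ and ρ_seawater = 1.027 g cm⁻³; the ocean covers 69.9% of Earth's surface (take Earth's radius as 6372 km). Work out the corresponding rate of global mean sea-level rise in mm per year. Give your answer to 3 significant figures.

≈ 0.253 mm/yr

ρ_w = 1.027 g cm⁻³ = 1027 kg m⁻³. Annual water volume added = 92.6 Gt / ρ_w = 9.260×10^13 kg / 1027 kg m⁻³ = 9.017×10^10 m³.
Δh per year = 9.017×10^10 / 3.57×10^14 = 2.53×10^-4 m = 0.253 mm.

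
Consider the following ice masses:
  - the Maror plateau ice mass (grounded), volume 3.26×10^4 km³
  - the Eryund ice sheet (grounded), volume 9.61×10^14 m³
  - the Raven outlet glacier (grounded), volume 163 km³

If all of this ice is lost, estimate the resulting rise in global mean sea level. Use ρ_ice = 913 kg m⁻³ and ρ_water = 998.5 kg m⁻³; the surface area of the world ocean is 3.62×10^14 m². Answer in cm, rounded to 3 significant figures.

Maror: 3.26×10^4 km³ × (913/998.5) = 2.981×10^4 km³ of water.
Eryund: 9.61×10^14 m³ × (913/998.5) = 8.787×10^14 m³ of water.
Raven: 163 km³ × (913/998.5) = 149.0 km³ of water.
Total added water ≈ 9.087×10^14 m³ over 3.62×10^14 m² → Δh = 2.51 m = 251 cm.

≈ 251 cm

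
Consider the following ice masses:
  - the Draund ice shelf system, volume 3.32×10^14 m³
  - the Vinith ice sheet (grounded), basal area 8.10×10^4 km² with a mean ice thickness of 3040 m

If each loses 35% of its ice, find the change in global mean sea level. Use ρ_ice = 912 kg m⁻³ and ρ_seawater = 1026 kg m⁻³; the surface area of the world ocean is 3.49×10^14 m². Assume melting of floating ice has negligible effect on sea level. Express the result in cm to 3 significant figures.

The Draund ice shelf system is floating and already displaces its own weight of water, so its melt adds essentially nothing to sea level.
Vinith: ice volume = 8.10×10^4 km² × 3040 m = 2.462×10^5 km³; 0.35 × 2.462×10^5 × (912/1026) = 7.661×10^4 km³ of water.
Total added water ≈ 7.661×10^13 m³ over 3.49×10^14 m² → Δh = 0.220 m = 22.0 cm.

≈ 22.0 cm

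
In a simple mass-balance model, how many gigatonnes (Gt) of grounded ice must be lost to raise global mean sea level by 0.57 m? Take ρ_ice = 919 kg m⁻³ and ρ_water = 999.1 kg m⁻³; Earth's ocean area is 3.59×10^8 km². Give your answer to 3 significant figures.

Required water volume = Δh × A = 0.57 m × 3.59×10^14 m² = 2.046×10^14 m³.
ρ_w = 999.1 kg m⁻³, so the mass of water = 2.046×10^14 m³ × 999.1 kg m⁻³ = 2.044×10^17 kg = 2.04×10^5 Gt (and the same mass of ice, by conservation).

≈ 2.04×10^5 Gt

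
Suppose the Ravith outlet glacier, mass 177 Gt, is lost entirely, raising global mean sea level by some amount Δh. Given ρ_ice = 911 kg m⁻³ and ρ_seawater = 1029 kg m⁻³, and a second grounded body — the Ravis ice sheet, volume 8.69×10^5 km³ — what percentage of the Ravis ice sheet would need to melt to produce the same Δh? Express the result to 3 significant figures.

Equal sea-level rise means equal mass of meltwater, i.e. equal mass of ice lost.
Ice mass of Ravith: 1.770×10^14 kg; ice mass of Ravis: 7.917×10^17 kg.
Fraction required = 1.770×10^14 / 7.917×10^17 = 2.24×10^-4 → 0.0224 %.

≈ 0.0224 %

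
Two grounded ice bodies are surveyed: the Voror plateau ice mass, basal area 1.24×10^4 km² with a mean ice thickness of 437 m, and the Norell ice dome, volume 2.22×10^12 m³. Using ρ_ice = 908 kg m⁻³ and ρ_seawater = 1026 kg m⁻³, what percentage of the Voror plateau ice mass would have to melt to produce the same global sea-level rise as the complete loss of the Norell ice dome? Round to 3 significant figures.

Equal sea-level rise means equal mass of meltwater, i.e. equal mass of ice lost.
Ice mass of Norell: 2.016×10^15 kg; ice mass of Voror: 4.920×10^15 kg.
Fraction required = 2.016×10^15 / 4.920×10^15 = 0.410 → 41.0 %.

≈ 41.0 %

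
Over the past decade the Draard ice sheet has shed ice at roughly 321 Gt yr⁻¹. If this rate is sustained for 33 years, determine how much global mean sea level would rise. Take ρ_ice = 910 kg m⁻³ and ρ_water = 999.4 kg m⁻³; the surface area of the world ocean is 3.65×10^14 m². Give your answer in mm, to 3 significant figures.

Total mass lost = 321 Gt/yr × 33 yr = 1.059×10^4 Gt = 1.059×10^16 kg.
ρ_w = 999.4 kg m⁻³, so water volume = 1.059×10^16 / 999.4 = 1.060×10^13 m³.
Δh = 1.060×10^13 / 3.65×10^14 = 0.0290 m = 29.0 mm.

≈ 29.0 mm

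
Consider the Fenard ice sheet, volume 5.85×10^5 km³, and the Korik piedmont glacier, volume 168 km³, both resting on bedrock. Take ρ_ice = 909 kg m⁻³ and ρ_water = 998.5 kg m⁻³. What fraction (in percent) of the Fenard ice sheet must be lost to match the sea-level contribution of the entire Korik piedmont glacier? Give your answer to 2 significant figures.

Equal sea-level rise means equal mass of meltwater, i.e. equal mass of ice lost.
Ice mass of Korik: 1.527×10^14 kg; ice mass of Fenard: 5.318×10^17 kg.
Fraction required = 1.527×10^14 / 5.318×10^17 = 2.87×10^-4 → 0.029 %.

≈ 0.029 %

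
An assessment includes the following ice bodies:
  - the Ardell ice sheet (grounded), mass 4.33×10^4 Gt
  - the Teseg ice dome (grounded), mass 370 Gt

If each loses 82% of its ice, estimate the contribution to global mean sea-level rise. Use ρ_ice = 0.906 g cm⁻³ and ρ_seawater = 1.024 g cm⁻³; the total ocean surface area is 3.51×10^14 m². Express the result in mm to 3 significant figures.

≈ 99.6 mm

Ardell: 0.82 × 4.33×10^4 Gt = 3.551×10^16 kg; dividing by ρ_w = 1.024 g cm⁻³ = 1024 kg m⁻³ gives 3.467×10^13 m³ of water.
Teseg: 0.82 × 370 Gt = 3.034×10^14 kg; dividing by ρ_w = 1024 kg m⁻³ gives 2.963×10^11 m³ of water.
Total added water ≈ 3.497×10^13 m³ over 3.51×10^14 m² → Δh = 0.0996 m = 99.6 mm.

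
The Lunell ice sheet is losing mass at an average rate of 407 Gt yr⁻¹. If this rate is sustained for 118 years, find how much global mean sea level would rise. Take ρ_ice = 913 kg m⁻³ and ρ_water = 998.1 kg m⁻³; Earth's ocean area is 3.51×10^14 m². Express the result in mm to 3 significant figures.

Total mass lost = 407 Gt/yr × 118 yr = 4.803×10^4 Gt = 4.803×10^16 kg.
ρ_w = 998.1 kg m⁻³, so water volume = 4.803×10^16 / 998.1 = 4.812×10^13 m³.
Δh = 4.812×10^13 / 3.51×10^14 = 0.137 m = 137 mm.

≈ 137 mm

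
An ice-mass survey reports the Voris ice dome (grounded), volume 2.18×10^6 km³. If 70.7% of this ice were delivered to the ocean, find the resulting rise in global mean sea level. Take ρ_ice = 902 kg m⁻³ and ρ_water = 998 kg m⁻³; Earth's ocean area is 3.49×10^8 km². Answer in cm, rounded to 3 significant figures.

≈ 399 cm

Voris: 0.707 × 2.18×10^6 km³ × (902/998) = 1.393×10^6 km³ of water.
Spread over 3.49×10^14 m² of ocean, Δh = 1.393×10^15 / 3.49×10^14 = 3.99 m = 399 cm.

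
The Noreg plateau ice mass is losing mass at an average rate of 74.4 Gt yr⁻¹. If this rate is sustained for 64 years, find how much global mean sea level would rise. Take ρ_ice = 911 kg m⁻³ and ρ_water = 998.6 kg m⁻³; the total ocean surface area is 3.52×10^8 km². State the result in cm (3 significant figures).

Total mass lost = 74.4 Gt/yr × 64 yr = 4762 Gt = 4.762×10^15 kg.
ρ_w = 998.6 kg m⁻³, so water volume = 4.762×10^15 / 998.6 = 4.768×10^12 m³.
Δh = 4.768×10^12 / 3.52×10^14 = 0.0135 m = 1.35 cm.

≈ 1.35 cm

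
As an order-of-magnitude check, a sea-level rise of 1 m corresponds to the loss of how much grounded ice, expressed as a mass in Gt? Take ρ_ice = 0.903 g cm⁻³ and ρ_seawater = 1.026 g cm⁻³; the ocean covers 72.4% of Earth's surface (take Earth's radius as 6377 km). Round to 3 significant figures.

Required water volume = Δh × A = 1 m × 3.70×10^14 m² = 3.700×10^14 m³.
ρ_w = 1.026 g cm⁻³ = 1026 kg m⁻³, so the mass of water = 3.700×10^14 m³ × 1026 kg m⁻³ = 3.796×10^17 kg = 3.80×10^5 Gt (and the same mass of ice, by conservation).

≈ 3.80×10^5 Gt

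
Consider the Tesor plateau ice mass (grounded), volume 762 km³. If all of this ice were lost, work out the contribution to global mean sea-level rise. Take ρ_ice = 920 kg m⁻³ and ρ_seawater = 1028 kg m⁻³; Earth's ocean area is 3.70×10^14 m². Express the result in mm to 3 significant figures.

Tesor: 762 km³ × (920/1028) = 681.9 km³ of water.
Spread over 3.70×10^14 m² of ocean, Δh = 6.819×10^11 / 3.70×10^14 = 1.84×10^-3 m = 1.84 mm.

≈ 1.84 mm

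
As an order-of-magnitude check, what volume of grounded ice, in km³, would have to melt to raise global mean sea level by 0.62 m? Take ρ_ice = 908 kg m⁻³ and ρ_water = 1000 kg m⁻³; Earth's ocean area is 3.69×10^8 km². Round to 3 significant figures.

≈ 2.52×10^5 km³

Required water volume = Δh × A = 0.62 m × 3.69×10^14 m² = 2.288×10^14 m³ = 2.288×10^5 km³.
Ice volume = water volume × ρ_w/ρ_ice = 2.288×10^5 × 1000/908 = 2.52×10^5 km³.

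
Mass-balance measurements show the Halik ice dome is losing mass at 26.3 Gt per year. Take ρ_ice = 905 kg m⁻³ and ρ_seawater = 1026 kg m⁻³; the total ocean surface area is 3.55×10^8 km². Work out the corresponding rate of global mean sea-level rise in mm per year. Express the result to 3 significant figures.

ρ_w = 1026 kg m⁻³. Annual water volume added = 26.3 Gt / ρ_w = 2.630×10^13 kg / 1026 kg m⁻³ = 2.563×10^10 m³.
Δh per year = 2.563×10^10 / 3.55×10^14 = 7.22×10^-5 m = 0.0722 mm.

≈ 0.0722 mm/yr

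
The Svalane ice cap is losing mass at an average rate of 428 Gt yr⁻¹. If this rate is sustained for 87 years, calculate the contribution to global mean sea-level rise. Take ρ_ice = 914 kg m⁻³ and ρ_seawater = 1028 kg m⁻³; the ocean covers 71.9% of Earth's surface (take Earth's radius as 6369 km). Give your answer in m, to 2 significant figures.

Total mass lost = 428 Gt/yr × 87 yr = 3.724×10^4 Gt = 3.724×10^16 kg.
ρ_w = 1028 kg m⁻³, so water volume = 3.724×10^16 / 1028 = 3.622×10^13 m³.
Δh = 3.622×10^13 / 3.67×10^14 = 0.0988 m.

≈ 0.099 m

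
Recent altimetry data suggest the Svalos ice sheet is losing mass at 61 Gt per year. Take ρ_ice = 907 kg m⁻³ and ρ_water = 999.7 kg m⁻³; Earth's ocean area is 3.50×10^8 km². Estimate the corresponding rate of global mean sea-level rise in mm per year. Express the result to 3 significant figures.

≈ 0.174 mm/yr

ρ_w = 999.7 kg m⁻³. Annual water volume added = 61 Gt / ρ_w = 6.100×10^13 kg / 999.7 kg m⁻³ = 6.102×10^10 m³.
Δh per year = 6.102×10^10 / 3.50×10^14 = 1.74×10^-4 m = 0.174 mm.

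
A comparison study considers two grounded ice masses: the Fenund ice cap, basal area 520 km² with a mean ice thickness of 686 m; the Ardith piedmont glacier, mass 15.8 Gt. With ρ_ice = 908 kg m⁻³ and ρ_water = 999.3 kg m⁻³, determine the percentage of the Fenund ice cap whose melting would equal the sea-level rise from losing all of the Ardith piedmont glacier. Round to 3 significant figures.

Equal sea-level rise means equal mass of meltwater, i.e. equal mass of ice lost.
Ice mass of Ardith: 1.580×10^13 kg; ice mass of Fenund: 3.239×10^14 kg.
Fraction required = 1.580×10^13 / 3.239×10^14 = 0.0488 → 4.88 %.

≈ 4.88 %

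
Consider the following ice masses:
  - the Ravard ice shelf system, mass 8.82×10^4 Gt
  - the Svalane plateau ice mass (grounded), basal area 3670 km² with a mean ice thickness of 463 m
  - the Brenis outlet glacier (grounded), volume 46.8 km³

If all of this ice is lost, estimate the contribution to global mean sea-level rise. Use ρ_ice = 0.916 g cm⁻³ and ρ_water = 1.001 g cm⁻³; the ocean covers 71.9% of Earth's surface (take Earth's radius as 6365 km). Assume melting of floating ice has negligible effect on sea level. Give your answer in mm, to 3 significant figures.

≈ 4.36 mm

The Ravard ice shelf system is floating and already displaces its own weight of water, so its melt adds essentially nothing to sea level.
Svalane: ice volume = 3670 km² × 463 m = 1699 km³; 1699 × (916/1001) = 1555 km³ of water.
Brenis: 46.8 km³ × (916/1001) = 42.83 km³ of water.
Total added water ≈ 1.598×10^12 m³ over 3.66×10^14 m² → Δh = 4.36×10^-3 m = 4.36 mm.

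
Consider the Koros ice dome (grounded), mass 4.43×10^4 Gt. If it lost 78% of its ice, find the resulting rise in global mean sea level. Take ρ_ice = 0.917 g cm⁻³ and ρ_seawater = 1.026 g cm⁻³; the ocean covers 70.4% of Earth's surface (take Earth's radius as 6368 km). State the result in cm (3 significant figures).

Koros: 0.78 × 4.43×10^4 Gt = 3.455×10^16 kg; dividing by ρ_w = 1.026 g cm⁻³ = 1026 kg m⁻³ gives 3.368×10^13 m³ of water.
Spread over 3.59×10^14 m² of ocean, Δh = 3.368×10^13 / 3.59×10^14 = 0.0939 m = 9.39 cm.

≈ 9.39 cm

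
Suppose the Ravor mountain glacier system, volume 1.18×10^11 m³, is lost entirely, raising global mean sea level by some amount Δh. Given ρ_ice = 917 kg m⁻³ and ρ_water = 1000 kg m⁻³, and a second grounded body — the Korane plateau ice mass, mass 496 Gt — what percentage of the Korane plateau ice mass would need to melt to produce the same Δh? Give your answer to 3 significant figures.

≈ 21.8 %

Equal sea-level rise means equal mass of meltwater, i.e. equal mass of ice lost.
Ice mass of Ravor: 1.082×10^14 kg; ice mass of Korane: 4.960×10^14 kg.
Fraction required = 1.082×10^14 / 4.960×10^14 = 0.218 → 21.8 %.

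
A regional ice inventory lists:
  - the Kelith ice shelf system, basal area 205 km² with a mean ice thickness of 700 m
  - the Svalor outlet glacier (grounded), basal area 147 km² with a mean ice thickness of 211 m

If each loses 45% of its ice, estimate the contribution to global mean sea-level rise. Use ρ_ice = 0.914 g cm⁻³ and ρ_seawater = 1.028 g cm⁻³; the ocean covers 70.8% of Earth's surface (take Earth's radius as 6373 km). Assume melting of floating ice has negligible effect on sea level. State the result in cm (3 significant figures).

The Kelith ice shelf system is floating and already displaces its own weight of water, so its melt adds essentially nothing to sea level.
Svalor: ice volume = 147 km² × 211 m = 31.02 km³; 0.45 × 31.02 × (914/1028) = 12.41 km³ of water.
Total added water ≈ 1.241×10^10 m³ over 3.61×10^14 m² → Δh = 3.43×10^-5 m = 3.43×10^-3 cm.

≈ 3.43×10^-3 cm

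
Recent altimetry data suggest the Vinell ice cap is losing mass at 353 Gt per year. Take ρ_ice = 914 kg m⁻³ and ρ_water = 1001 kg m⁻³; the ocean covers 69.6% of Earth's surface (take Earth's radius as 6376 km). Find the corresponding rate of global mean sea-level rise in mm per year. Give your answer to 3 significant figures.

ρ_w = 1001 kg m⁻³. Annual water volume added = 353 Gt / ρ_w = 3.530×10^14 kg / 1001 kg m⁻³ = 3.526×10^11 m³.
Δh per year = 3.526×10^11 / 3.56×10^14 = 9.92×10^-4 m = 0.992 mm.

≈ 0.992 mm/yr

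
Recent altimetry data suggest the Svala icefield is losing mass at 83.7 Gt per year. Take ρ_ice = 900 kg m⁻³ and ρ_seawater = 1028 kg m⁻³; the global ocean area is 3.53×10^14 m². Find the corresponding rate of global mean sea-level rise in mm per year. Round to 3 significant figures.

≈ 0.231 mm/yr

ρ_w = 1028 kg m⁻³. Annual water volume added = 83.7 Gt / ρ_w = 8.370×10^13 kg / 1028 kg m⁻³ = 8.142×10^10 m³.
Δh per year = 8.142×10^10 / 3.53×10^14 = 2.31×10^-4 m = 0.231 mm.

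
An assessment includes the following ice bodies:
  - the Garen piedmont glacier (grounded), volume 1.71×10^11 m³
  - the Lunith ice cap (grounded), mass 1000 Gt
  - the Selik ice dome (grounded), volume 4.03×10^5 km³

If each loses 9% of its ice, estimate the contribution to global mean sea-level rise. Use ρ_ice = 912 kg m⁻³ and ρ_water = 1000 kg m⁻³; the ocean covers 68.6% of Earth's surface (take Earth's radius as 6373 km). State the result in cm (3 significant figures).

≈ 9.48 cm

Garen: 0.09 × 1.71×10^11 m³ × (912/1000) = 1.404×10^10 m³ of water.
Lunith: 0.09 × 1000 Gt = 9.000×10^13 kg; dividing by ρ_w = 1000 kg m⁻³ gives 9.000×10^10 m³ of water.
Selik: 0.09 × 4.03×10^5 km³ × (912/1000) = 3.308×10^4 km³ of water.
Total added water ≈ 3.318×10^13 m³ over 3.50×10^14 m² → Δh = 0.0948 m = 9.48 cm.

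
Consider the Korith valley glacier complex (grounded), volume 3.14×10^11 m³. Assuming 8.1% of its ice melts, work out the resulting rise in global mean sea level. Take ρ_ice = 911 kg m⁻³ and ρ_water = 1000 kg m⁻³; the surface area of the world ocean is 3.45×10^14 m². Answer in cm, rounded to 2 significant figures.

Korith: 0.081 × 3.14×10^11 m³ × (911/1000) = 2.317×10^10 m³ of water.
Spread over 3.45×10^14 m² of ocean, Δh = 2.317×10^10 / 3.45×10^14 = 6.72×10^-5 m = 6.7×10^-3 cm.

≈ 6.7×10^-3 cm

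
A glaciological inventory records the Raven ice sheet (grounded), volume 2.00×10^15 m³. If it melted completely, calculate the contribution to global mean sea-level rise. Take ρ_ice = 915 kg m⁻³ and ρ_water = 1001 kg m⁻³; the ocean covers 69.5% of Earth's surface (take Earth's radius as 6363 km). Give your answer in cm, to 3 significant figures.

Raven: 2.00×10^15 m³ × (915/1001) = 1.828×10^15 m³ of water.
Spread over 3.54×10^14 m² of ocean, Δh = 1.828×10^15 / 3.54×10^14 = 5.17 m = 517 cm.

≈ 517 cm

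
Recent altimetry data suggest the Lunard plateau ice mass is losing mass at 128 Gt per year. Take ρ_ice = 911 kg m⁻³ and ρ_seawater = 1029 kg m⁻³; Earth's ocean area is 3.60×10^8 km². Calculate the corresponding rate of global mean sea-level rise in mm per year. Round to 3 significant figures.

ρ_w = 1029 kg m⁻³. Annual water volume added = 128 Gt / ρ_w = 1.280×10^14 kg / 1029 kg m⁻³ = 1.244×10^11 m³.
Δh per year = 1.244×10^11 / 3.60×10^14 = 3.46×10^-4 m = 0.346 mm.

≈ 0.346 mm/yr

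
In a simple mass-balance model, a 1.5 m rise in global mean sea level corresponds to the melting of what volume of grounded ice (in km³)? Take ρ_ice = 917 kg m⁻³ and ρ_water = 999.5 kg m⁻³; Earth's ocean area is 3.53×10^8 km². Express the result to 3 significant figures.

≈ 5.77×10^5 km³

Required water volume = Δh × A = 1.5 m × 3.53×10^14 m² = 5.295×10^14 m³ = 5.295×10^5 km³.
Ice volume = water volume × ρ_w/ρ_ice = 5.295×10^5 × 999.5/917 = 5.77×10^5 km³.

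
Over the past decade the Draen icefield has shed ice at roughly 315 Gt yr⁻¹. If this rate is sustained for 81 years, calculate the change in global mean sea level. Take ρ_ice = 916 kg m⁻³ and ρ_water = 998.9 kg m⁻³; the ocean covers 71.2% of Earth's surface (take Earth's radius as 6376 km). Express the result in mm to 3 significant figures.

Total mass lost = 315 Gt/yr × 81 yr = 2.552×10^4 Gt = 2.552×10^16 kg.
ρ_w = 998.9 kg m⁻³, so water volume = 2.552×10^16 / 998.9 = 2.554×10^13 m³.
Δh = 2.554×10^13 / 3.64×10^14 = 0.0702 m = 70.2 mm.

≈ 70.2 mm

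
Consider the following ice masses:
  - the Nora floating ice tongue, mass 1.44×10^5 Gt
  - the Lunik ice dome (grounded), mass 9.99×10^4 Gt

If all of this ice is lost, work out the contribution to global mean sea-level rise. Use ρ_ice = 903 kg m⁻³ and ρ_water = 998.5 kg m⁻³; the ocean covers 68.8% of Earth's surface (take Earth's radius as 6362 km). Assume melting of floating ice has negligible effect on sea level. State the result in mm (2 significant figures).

The Nora floating ice tongue is floating and already displaces its own weight of water, so its melt adds essentially nothing to sea level.
Lunik: 9.99×10^4 Gt = 9.990×10^16 kg; dividing by ρ_w = 998.5 kg m⁻³ gives 1.001×10^14 m³ of water.
Total added water ≈ 1.001×10^14 m³ over 3.50×10^14 m² → Δh = 0.286 m = 290 mm.

≈ 290 mm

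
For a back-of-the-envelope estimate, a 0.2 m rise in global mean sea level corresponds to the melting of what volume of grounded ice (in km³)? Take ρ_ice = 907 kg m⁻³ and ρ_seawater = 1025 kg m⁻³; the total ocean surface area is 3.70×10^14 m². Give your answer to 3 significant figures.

Required water volume = Δh × A = 0.2 m × 3.70×10^14 m² = 7.400×10^13 m³ = 7.400×10^4 km³.
Ice volume = water volume × ρ_w/ρ_ice = 7.400×10^4 × 1025/907 = 8.36×10^4 km³.

≈ 8.36×10^4 km³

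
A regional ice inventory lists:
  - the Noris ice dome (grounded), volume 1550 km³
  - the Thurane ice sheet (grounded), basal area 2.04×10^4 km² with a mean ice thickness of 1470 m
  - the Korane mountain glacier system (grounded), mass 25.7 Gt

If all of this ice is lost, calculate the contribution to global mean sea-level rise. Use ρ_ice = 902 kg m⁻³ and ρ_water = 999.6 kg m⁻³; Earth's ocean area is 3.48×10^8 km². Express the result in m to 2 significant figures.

≈ 0.082 m

Noris: 1550 km³ × (902/999.6) = 1399 km³ of water.
Thurane: ice volume = 2.04×10^4 km² × 1470 m = 2.999×10^4 km³; 2.999×10^4 × (902/999.6) = 2.706×10^4 km³ of water.
Korane: 25.7 Gt = 2.570×10^13 kg; dividing by ρ_w = 999.6 kg m⁻³ gives 2.571×10^10 m³ of water.
Total added water ≈ 2.848×10^13 m³ over 3.48×10^14 m² → Δh = 0.0819 m.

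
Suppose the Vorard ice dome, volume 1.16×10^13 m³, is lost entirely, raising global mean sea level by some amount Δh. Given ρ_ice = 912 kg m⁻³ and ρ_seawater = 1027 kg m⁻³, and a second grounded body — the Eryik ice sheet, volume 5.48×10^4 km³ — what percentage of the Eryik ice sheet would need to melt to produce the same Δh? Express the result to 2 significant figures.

≈ 21 %

Equal sea-level rise means equal mass of meltwater, i.e. equal mass of ice lost.
Ice mass of Vorard: 1.058×10^16 kg; ice mass of Eryik: 4.998×10^16 kg.
Fraction required = 1.058×10^16 / 4.998×10^16 = 0.212 → 21 %.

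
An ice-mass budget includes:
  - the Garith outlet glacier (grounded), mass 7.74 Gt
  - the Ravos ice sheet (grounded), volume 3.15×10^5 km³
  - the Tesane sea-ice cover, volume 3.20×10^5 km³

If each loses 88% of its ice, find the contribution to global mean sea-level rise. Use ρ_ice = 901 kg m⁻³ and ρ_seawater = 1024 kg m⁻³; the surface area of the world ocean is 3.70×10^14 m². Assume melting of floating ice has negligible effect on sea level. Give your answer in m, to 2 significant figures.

≈ 0.66 m

Garith: 0.88 × 7.74 Gt = 6.811×10^12 kg; dividing by ρ_w = 1024 kg m⁻³ gives 6.652×10^9 m³ of water.
Ravos: 0.88 × 3.15×10^5 km³ × (901/1024) = 2.439×10^5 km³ of water.
The Tesane sea-ice cover is floating and already displaces its own weight of water, so its melt adds essentially nothing to sea level.
Total added water ≈ 2.439×10^14 m³ over 3.70×10^14 m² → Δh = 0.659 m.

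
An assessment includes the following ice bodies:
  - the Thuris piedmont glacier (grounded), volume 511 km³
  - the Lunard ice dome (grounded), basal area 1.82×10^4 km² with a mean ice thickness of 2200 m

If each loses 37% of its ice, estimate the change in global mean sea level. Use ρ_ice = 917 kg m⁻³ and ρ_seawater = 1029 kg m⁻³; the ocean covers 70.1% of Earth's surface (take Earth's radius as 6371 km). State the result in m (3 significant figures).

≈ 0.0374 m

Thuris: 0.37 × 511 km³ × (917/1029) = 168.5 km³ of water.
Lunard: ice volume = 1.82×10^4 km² × 2200 m = 4.004×10^4 km³; 0.37 × 4.004×10^4 × (917/1029) = 1.320×10^4 km³ of water.
Total added water ≈ 1.337×10^13 m³ over 3.58×10^14 m² → Δh = 0.0374 m.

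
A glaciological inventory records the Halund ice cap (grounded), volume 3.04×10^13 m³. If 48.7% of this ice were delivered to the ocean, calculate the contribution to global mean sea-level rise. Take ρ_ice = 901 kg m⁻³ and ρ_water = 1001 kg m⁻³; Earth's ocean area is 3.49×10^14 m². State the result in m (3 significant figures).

≈ 0.0382 m

Halund: 0.487 × 3.04×10^13 m³ × (901/1001) = 1.333×10^13 m³ of water.
Spread over 3.49×10^14 m² of ocean, Δh = 1.333×10^13 / 3.49×10^14 = 0.0382 m.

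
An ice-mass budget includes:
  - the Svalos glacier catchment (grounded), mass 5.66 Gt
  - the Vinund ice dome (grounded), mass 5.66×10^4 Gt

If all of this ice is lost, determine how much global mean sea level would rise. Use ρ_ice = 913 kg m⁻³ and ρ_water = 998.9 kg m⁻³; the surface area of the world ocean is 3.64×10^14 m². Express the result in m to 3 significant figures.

≈ 0.156 m

Svalos: 5.66 Gt = 5.660×10^12 kg; dividing by ρ_w = 998.9 kg m⁻³ gives 5.666×10^9 m³ of water.
Vinund: 5.66×10^4 Gt = 5.660×10^16 kg; dividing by ρ_w = 998.9 kg m⁻³ gives 5.666×10^13 m³ of water.
Total added water ≈ 5.667×10^13 m³ over 3.64×10^14 m² → Δh = 0.156 m.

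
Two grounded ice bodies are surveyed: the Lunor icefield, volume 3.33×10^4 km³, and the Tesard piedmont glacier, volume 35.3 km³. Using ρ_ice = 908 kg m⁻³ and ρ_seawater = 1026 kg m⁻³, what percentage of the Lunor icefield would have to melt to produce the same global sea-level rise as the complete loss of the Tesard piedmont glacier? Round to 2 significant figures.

≈ 0.11 %

Equal sea-level rise means equal mass of meltwater, i.e. equal mass of ice lost.
Ice mass of Tesard: 3.205×10^13 kg; ice mass of Lunor: 3.024×10^16 kg.
Fraction required = 3.205×10^13 / 3.024×10^16 = 1.06×10^-3 → 0.11 %.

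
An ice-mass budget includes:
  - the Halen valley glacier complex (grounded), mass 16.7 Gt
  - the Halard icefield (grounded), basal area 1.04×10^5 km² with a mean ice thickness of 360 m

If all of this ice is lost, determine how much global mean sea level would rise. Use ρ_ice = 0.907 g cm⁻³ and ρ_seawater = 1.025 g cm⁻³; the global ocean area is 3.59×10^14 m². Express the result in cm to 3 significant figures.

≈ 9.23 cm

Halen: 16.7 Gt = 1.670×10^13 kg; dividing by ρ_w = 1.025 g cm⁻³ = 1025 kg m⁻³ gives 1.629×10^10 m³ of water.
Halard: ice volume = 1.04×10^5 km² × 360 m = 3.744×10^4 km³; 3.744×10^4 × (907/1025) = 3.313×10^4 km³ of water.
Total added water ≈ 3.315×10^13 m³ over 3.59×10^14 m² → Δh = 0.0923 m = 9.23 cm.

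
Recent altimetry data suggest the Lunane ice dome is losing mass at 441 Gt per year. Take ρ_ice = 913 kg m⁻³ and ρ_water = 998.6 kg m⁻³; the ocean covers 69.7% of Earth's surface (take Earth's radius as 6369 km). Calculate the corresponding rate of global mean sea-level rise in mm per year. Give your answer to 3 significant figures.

≈ 1.24 mm/yr

ρ_w = 998.6 kg m⁻³. Annual water volume added = 441 Gt / ρ_w = 4.410×10^14 kg / 998.6 kg m⁻³ = 4.416×10^11 m³.
Δh per year = 4.416×10^11 / 3.55×10^14 = 1.24×10^-3 m = 1.24 mm.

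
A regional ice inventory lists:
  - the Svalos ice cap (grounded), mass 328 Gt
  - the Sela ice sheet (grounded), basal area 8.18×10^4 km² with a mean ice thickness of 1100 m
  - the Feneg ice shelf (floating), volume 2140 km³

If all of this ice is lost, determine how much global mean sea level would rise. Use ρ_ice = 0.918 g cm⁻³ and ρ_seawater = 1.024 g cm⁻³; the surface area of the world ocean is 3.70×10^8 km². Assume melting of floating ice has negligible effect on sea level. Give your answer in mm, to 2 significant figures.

Svalos: 328 Gt = 3.280×10^14 kg; dividing by ρ_w = 1.024 g cm⁻³ = 1024 kg m⁻³ gives 3.203×10^11 m³ of water.
Sela: ice volume = 8.18×10^4 km² × 1100 m = 8.998×10^4 km³; 8.998×10^4 × (918/1024) = 8.067×10^4 km³ of water.
The Feneg ice shelf is floating and already displaces its own weight of water, so its melt adds essentially nothing to sea level.
Total added water ≈ 8.099×10^13 m³ over 3.70×10^14 m² → Δh = 0.219 m = 220 mm.

≈ 220 mm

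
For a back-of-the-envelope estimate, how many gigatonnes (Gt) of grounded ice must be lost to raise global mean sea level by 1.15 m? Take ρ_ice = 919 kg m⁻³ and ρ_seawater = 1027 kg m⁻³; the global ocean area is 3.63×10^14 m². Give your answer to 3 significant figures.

Required water volume = Δh × A = 1.15 m × 3.63×10^14 m² = 4.174×10^14 m³.
ρ_w = 1027 kg m⁻³, so the mass of water = 4.174×10^14 m³ × 1027 kg m⁻³ = 4.287×10^17 kg = 4.29×10^5 Gt (and the same mass of ice, by conservation).

≈ 4.29×10^5 Gt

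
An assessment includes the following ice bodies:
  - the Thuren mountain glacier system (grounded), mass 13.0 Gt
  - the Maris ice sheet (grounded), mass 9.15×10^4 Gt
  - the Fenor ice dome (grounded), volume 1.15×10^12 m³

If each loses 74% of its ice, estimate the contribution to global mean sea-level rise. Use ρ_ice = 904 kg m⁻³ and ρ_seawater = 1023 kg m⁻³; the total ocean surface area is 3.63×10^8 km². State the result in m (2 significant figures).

Thuren: 0.74 × 13.0 Gt = 9.620×10^12 kg; dividing by ρ_w = 1023 kg m⁻³ gives 9.404×10^9 m³ of water.
Maris: 0.74 × 9.15×10^4 Gt = 6.771×10^16 kg; dividing by ρ_w = 1023 kg m⁻³ gives 6.619×10^13 m³ of water.
Fenor: 0.74 × 1.15×10^12 m³ × (904/1023) = 7.520×10^11 m³ of water.
Total added water ≈ 6.695×10^13 m³ over 3.63×10^14 m² → Δh = 0.184 m.

≈ 0.18 m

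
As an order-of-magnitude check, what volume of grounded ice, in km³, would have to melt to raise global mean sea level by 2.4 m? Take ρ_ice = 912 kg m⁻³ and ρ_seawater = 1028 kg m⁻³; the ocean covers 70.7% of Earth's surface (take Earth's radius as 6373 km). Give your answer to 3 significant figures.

Required water volume = Δh × A = 2.4 m × 3.61×10^14 m² = 8.660×10^14 m³ = 8.660×10^5 km³.
Ice volume = water volume × ρ_w/ρ_ice = 8.660×10^5 × 1028/912 = 9.76×10^5 km³.

≈ 9.76×10^5 km³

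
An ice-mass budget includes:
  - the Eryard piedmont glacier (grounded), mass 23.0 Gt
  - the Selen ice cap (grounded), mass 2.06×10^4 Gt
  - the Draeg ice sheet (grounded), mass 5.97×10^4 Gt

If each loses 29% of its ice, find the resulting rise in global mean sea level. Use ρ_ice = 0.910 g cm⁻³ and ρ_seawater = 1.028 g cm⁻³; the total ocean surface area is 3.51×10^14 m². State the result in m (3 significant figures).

≈ 0.0646 m

Eryard: 0.29 × 23.0 Gt = 6.670×10^12 kg; dividing by ρ_w = 1.028 g cm⁻³ = 1028 kg m⁻³ gives 6.488×10^9 m³ of water.
Selen: 0.29 × 2.06×10^4 Gt = 5.974×10^15 kg; dividing by ρ_w = 1028 kg m⁻³ gives 5.811×10^12 m³ of water.
Draeg: 0.29 × 5.97×10^4 Gt = 1.731×10^16 kg; dividing by ρ_w = 1028 kg m⁻³ gives 1.684×10^13 m³ of water.
Total added water ≈ 2.266×10^13 m³ over 3.51×10^14 m² → Δh = 0.0646 m.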